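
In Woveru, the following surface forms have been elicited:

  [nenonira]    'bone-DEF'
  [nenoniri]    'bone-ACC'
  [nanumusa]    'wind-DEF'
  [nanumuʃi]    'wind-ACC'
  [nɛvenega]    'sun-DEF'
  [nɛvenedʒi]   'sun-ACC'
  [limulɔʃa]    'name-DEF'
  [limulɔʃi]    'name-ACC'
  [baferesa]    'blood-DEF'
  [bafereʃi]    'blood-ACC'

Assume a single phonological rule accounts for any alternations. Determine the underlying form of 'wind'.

/nanumus/

'wind' shows [s] ~ [ʃ] at the end of the stem ([nanumusa] vs [nanumuʃi]).
If /ʃ/ were underlying and a rule turned it into [s] before the DEF suffix, 'name' would also alternate; but it has [ʃ] in both [limulɔʃa] and [limulɔʃi].
So /s/ is underlying, and a rule of palatalization before a front vowel — /g/ and /s/ become palato-alveolar [dʒ] and [ʃ] before a front vowel — gives [ʃ].
Hence 'wind' is /nanumus/ underlyingly.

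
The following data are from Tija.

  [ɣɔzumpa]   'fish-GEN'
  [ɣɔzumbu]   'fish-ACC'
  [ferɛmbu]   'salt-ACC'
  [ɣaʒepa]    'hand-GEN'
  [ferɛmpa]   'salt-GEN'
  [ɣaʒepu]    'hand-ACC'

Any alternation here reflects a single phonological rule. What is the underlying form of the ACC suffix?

/-bu/

The ACC suffix surfaces as [-bu] and [-pu], depending on the final segment of the stem.
By contrast the GEN suffix keeps its initial [p] throughout — that segment must be underlying.
So the underlying form is /-bu/, and voiced stops become voiceless after a vowel.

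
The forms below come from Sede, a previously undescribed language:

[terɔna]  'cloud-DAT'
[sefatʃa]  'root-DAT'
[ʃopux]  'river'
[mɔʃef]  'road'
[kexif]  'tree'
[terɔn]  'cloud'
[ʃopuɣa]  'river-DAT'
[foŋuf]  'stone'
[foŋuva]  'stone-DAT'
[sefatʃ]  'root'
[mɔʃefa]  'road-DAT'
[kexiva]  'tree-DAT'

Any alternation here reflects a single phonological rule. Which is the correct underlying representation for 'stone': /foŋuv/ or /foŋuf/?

In [foŋuf] and [foŋuva] the final segment of 'stone' alternates: [f] ~ [v].
Compare 'road', with invariant [f] in [mɔʃef] and [mɔʃefa]: an analysis with underlying /f/ and a rule producing [v] before the DAT suffix would wrongly predict alternation here too.
So /v/ is underlying, and a rule of word-final obstruent devoicing — voiced obstruents become voiceless word-finally — gives [f].

/foŋuv/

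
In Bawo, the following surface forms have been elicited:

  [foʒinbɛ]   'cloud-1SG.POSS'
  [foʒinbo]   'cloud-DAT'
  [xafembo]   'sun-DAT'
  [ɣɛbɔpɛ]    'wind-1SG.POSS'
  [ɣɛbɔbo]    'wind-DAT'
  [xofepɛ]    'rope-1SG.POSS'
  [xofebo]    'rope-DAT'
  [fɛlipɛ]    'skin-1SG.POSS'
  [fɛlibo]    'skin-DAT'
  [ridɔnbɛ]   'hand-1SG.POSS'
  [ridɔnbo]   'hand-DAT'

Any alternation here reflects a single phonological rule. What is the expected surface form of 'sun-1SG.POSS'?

[xafembɛ]

The 1SG.POSS suffix surfaces as [-bɛ] and [-pɛ], depending on the final segment of the stem.
The DAT suffix, which begins with [b], is invariant after every stem; so [b] is not altered by any rule here.
The 1SG.POSS suffix is therefore /-pɛ/ underlyingly, with post-nasal voicing: voiceless stops become voiced after a nasal.
After 'sun', which ends in a nasal, the suffix surfaces as [-bɛ], giving [xafembɛ].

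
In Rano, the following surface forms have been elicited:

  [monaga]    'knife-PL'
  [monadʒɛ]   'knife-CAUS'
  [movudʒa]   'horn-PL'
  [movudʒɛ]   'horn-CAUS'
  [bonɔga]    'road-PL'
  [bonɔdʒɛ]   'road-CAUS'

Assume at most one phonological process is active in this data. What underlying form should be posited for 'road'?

The root 'road' surfaces as [bonɔga] and [bonɔdʒɛ], with a stem-final [g] ~ [dʒ] alternation.
But 'horn' keeps [dʒ] in both environments ([movudʒa], [movudʒɛ]), so there is no rule changing /dʒ/ to [g] before the PL suffix.
So /g/ is underlying, and a rule of palatalization before a front vowel — /g/ becomes palato-alveolar [dʒ] before a front vowel — gives [dʒ].

/bonɔg/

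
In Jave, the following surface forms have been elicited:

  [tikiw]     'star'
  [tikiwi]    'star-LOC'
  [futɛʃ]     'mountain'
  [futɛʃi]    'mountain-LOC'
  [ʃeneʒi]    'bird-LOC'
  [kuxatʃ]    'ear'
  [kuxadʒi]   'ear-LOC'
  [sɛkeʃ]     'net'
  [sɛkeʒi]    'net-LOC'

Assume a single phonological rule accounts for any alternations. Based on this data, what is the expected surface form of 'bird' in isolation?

[ʃeneʃ]

The root 'net' surfaces as [sɛkeʃ] and [sɛkeʒi], with a stem-final [ʃ] ~ [ʒ] alternation.
If /ʃ/ were underlying and a rule turned it into [ʒ] before the LOC suffix, 'mountain' would also alternate; but it has [ʃ] in both [futɛʃ] and [futɛʃi].
Therefore /ʒ/ is basic and [ʃ] is derived by word-final obstruent devoicing (voiced obstruents become voiceless word-finally).
The one attested form of 'bird', [ʃeneʒi], shows underlying /ʃeneʒ/. Applying the same rule word-finally gives [ʃeneʃ].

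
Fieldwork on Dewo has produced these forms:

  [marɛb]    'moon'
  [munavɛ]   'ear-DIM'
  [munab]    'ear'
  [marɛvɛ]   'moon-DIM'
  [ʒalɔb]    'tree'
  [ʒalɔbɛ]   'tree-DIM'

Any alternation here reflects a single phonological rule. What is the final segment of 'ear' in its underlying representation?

In [munavɛ] and [munab] the final segment of 'ear' alternates: [v] ~ [b].
But 'tree' keeps [b] in both environments ([ʒalɔbɛ], [ʒalɔb]), so there is no rule changing /b/ to [v] before the DIM suffix.
The alternation reflects word-final hardening: voiced fricatives become stops word-finally. /v/ is underlying.

/v/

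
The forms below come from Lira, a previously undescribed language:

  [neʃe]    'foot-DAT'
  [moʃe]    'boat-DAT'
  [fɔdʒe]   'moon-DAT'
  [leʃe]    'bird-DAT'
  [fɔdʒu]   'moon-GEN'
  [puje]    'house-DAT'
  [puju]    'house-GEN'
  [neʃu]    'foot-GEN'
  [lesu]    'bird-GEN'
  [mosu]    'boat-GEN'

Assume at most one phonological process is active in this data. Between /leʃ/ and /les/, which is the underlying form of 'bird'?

The root 'bird' surfaces as [leʃe] and [lesu], with a stem-final [ʃ] ~ [s] alternation.
The stem 'foot' ([neʃe], [neʃu]) shows [ʃ] unchanged in both environments, so [ʃ] cannot be basic with [s] derived before the GEN suffix.
The underlying segment must be /s/; /s/ becomes palato-alveolar [ʃ] before a front vowel, yielding [ʃ] there.

/les/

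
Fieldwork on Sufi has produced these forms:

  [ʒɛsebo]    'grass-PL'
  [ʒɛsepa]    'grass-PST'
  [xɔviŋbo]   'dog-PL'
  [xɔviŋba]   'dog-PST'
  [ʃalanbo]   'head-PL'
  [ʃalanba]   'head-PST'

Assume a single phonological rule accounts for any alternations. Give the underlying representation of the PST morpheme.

The PST morpheme has two allomorphs, [-ba] and [-pa].
The PL suffix, which begins with [b], is invariant after every stem; so [b] is not altered by any rule here.
The PST suffix is therefore /-pa/ underlyingly, with post-nasal voicing: voiceless stops become voiced after a nasal.

/-pa/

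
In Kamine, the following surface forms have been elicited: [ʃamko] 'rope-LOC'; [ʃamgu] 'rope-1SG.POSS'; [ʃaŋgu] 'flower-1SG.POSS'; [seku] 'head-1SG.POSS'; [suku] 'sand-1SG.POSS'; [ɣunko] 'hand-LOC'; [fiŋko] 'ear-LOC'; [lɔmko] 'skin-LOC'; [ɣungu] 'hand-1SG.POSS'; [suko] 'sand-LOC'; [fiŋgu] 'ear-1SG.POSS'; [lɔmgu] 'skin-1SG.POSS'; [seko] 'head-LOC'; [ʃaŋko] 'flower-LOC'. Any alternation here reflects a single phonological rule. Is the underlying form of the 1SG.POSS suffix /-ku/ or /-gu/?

/-gu/

The 1SG.POSS suffix surfaces as [-gu] and [-ku], depending on the final segment of the stem.
By contrast the LOC suffix keeps its initial [k] throughout — that segment must be underlying.
So the underlying form is /-gu/, and voiced stops become voiceless after a vowel.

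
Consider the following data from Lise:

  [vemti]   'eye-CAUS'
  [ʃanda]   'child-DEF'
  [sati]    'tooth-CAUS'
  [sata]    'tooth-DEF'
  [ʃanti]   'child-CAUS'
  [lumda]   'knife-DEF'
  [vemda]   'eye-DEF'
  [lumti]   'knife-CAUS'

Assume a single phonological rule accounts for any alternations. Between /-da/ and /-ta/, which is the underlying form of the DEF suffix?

The DEF morpheme has two allomorphs, [-da] and [-ta].
By contrast the CAUS suffix keeps its initial [t] throughout — that segment must be underlying.
The DEF suffix is therefore /-da/ underlyingly, with post-vocalic devoicing: voiced stops become voiceless after a vowel.

/-da/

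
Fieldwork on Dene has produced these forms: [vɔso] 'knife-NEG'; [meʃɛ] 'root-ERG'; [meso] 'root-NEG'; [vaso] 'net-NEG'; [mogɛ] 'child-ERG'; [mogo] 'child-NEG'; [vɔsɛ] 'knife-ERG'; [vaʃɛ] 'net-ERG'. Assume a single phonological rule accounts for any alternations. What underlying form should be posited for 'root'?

/meʃ/

In [meso] and [meʃɛ] the final segment of 'root' alternates: [s] ~ [ʃ].
The stem 'knife' ([vɔso], [vɔsɛ]) shows [s] unchanged in both environments, so [s] cannot be basic with [ʃ] derived before the ERG suffix.
Therefore /ʃ/ is basic and [s] is derived by depalatalization (palato-alveolar /ʃ/ becomes [s] when no front vowel follows).
The underlying form of 'root' is therefore /meʃ/.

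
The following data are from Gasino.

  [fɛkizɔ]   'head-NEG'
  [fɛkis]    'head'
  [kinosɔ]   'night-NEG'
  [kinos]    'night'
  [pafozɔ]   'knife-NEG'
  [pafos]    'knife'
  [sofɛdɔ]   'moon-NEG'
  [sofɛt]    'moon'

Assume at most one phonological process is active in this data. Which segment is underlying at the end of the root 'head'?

The stem for 'head' ends in [z] in [fɛkizɔ] but [s] in [fɛkis].
If /s/ were underlying and a rule turned it into [z] before the NEG suffix, 'night' would also alternate; but it has [s] in both [kinosɔ] and [kinos].
Therefore /z/ is basic and [s] is derived by word-final obstruent devoicing (voiced obstruents become voiceless word-finally).

/z/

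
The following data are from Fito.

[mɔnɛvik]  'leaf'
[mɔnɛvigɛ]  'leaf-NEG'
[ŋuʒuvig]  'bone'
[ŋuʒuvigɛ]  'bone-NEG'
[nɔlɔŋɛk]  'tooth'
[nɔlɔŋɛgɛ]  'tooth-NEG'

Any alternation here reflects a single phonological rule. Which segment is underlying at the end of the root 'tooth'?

In [nɔlɔŋɛk] and [nɔlɔŋɛgɛ] the final segment of 'tooth' alternates: [k] ~ [g].
If /g/ were underlying and a rule turned it into [k] in isolation, 'bone' would also alternate; but it has [g] in both [ŋuʒuvig] and [ŋuʒuvigɛ].
The alternation reflects intervocalic voicing: voiceless stops become voiced between vowels. /k/ is underlying.

/k/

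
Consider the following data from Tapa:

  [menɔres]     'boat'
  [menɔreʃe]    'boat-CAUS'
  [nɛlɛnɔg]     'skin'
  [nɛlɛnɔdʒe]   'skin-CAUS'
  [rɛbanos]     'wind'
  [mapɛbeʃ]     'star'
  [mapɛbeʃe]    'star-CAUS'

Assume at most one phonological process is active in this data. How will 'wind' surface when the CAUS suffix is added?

[rɛbanoʃe]

'boat' shows [s] ~ [ʃ] at the end of the stem ([menɔres] vs [menɔreʃe]).
The stem 'star' ([mapɛbeʃ], [mapɛbeʃe]) shows [ʃ] unchanged in both environments, so [ʃ] cannot be basic with [s] derived in isolation.
Therefore /s/ is basic and [ʃ] is derived by palatalization before a front vowel (/g/ and /s/ become palato-alveolar [dʒ] and [ʃ] before a front vowel).
From [rɛbanos] the stem 'wind' is /rɛbanos/; before a front vowel this yields [rɛbanoʃe].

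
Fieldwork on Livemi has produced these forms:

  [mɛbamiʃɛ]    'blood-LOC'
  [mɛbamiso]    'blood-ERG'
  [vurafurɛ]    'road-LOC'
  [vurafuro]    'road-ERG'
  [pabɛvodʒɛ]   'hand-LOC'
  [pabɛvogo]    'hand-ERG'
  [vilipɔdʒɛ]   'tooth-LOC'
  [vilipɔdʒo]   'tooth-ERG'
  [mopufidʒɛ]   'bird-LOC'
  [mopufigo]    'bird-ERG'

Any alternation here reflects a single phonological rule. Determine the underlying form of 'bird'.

/mopufig/

'bird' shows [dʒ] ~ [g] at the end of the stem ([mopufidʒɛ] vs [mopufigo]).
The stem 'tooth' ([vilipɔdʒɛ], [vilipɔdʒo]) shows [dʒ] unchanged in both environments, so [dʒ] cannot be basic with [g] derived before the ERG suffix.
Therefore /g/ is basic and [dʒ] is derived by palatalization before a front vowel (/g/ and /s/ become palato-alveolar [dʒ] and [ʃ] before a front vowel).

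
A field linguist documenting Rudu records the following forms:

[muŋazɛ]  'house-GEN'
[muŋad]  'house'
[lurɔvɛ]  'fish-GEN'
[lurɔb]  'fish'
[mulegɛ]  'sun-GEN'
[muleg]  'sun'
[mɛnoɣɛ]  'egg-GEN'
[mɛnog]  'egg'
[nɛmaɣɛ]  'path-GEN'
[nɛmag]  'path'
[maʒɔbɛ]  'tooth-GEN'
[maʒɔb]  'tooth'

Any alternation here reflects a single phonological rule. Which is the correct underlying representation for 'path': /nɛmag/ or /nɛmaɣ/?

The root 'path' surfaces as [nɛmaɣɛ] and [nɛmag], with a stem-final [ɣ] ~ [g] alternation.
But 'sun' keeps [g] in both environments ([mulegɛ], [muleg]), so there is no rule changing /g/ to [ɣ] before the GEN suffix.
The alternation reflects word-final hardening: voiced fricatives become stops word-finally. /ɣ/ is underlying.

/nɛmaɣ/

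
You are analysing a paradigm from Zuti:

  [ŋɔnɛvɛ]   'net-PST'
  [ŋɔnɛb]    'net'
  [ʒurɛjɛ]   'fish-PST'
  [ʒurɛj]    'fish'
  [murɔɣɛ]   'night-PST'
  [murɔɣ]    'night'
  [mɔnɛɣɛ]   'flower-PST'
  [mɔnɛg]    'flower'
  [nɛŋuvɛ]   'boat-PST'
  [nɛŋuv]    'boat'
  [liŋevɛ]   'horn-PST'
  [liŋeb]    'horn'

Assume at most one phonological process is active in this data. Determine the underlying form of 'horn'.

The root 'horn' surfaces as [liŋevɛ] and [liŋeb], with a stem-final [v] ~ [b] alternation.
The stem 'boat' ([nɛŋuvɛ], [nɛŋuv]) shows [v] unchanged in both environments, so [v] cannot be basic with [b] derived in isolation.
The underlying segment must be /b/; voiced stops become fricatives between vowels, yielding [v] there.
So 'horn' = /liŋeb/.

/liŋeb/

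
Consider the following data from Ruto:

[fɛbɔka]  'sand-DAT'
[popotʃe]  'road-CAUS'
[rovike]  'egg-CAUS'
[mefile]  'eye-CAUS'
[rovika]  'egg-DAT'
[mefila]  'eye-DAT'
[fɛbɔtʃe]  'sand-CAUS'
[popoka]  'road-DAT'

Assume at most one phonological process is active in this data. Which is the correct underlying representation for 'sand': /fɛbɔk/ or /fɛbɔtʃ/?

The root 'sand' surfaces as [fɛbɔka] and [fɛbɔtʃe], with a stem-final [k] ~ [tʃ] alternation.
But 'egg' keeps [k] in both environments ([rovika], [rovike]), so there is no rule changing /k/ to [tʃ] before the CAUS suffix.
The alternation reflects depalatalization: palato-alveolar /tʃ/ becomes [k] when no front vowel follows. /tʃ/ is underlying.

/fɛbɔtʃ/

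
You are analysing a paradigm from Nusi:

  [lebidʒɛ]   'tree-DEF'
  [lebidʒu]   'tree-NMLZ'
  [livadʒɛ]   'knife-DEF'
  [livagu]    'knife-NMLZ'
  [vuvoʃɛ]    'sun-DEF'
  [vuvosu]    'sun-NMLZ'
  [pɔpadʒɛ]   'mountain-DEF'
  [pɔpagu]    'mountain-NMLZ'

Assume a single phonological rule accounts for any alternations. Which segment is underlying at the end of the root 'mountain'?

/g/

'mountain' shows [dʒ] ~ [g] at the end of the stem ([pɔpadʒɛ] vs [pɔpagu]).
The stem 'tree' ([lebidʒɛ], [lebidʒu]) shows [dʒ] unchanged in both environments, so [dʒ] cannot be basic with [g] derived before the NMLZ suffix.
Therefore /g/ is basic and [dʒ] is derived by palatalization before a front vowel (/g/ and /s/ become palato-alveolar [dʒ] and [ʃ] before a front vowel).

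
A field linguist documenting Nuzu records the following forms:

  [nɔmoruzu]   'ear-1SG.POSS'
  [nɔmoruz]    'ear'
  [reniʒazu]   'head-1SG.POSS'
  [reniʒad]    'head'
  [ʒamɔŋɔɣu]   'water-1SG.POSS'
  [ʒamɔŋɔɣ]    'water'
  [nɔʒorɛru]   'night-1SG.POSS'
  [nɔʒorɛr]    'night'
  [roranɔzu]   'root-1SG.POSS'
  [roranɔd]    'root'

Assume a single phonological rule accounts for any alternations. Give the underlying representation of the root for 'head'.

The root 'head' surfaces as [reniʒazu] and [reniʒad], with a stem-final [z] ~ [d] alternation.
But 'ear' keeps [z] in both environments ([nɔmoruzu], [nɔmoruz]), so there is no rule changing /z/ to [d] in isolation.
The alternation reflects intervocalic spirantization: voiced stops become fricatives between vowels. /d/ is underlying.
Hence 'head' is /reniʒad/ underlyingly.

/reniʒad/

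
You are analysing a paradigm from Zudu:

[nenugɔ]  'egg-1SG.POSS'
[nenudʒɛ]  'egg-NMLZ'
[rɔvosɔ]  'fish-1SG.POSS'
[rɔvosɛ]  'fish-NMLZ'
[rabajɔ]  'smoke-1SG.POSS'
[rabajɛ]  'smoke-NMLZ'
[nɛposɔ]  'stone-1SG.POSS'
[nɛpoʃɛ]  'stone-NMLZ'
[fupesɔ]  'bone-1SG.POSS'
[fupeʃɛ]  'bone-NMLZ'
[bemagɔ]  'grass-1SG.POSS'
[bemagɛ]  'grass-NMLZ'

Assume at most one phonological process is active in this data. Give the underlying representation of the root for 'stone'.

/nɛpoʃ/

The stem for 'stone' ends in [s] in [nɛposɔ] but [ʃ] in [nɛpoʃɛ].
Compare 'fish', with invariant [s] in [rɔvosɔ] and [rɔvosɛ]: an analysis with underlying /s/ and a rule producing [ʃ] before the NMLZ suffix would wrongly predict alternation here too.
Therefore /ʃ/ is basic and [s] is derived by depalatalization (palato-alveolar /dʒ/ and /ʃ/ become [g] and [s] when no front vowel follows).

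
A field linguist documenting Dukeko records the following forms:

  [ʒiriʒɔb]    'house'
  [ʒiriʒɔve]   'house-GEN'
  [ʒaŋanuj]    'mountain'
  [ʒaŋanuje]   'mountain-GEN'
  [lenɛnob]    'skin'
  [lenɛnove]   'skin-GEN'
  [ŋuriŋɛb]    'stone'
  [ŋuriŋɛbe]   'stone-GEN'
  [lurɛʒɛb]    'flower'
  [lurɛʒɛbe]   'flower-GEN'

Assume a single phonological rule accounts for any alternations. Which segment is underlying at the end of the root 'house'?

/v/

The root 'house' surfaces as [ʒiriʒɔb] and [ʒiriʒɔve], with a stem-final [b] ~ [v] alternation.
But 'flower' keeps [b] in both environments ([lurɛʒɛb], [lurɛʒɛbe]), so there is no rule changing /b/ to [v] before the GEN suffix.
Therefore /v/ is basic and [b] is derived by word-final hardening (voiced fricatives become stops word-finally).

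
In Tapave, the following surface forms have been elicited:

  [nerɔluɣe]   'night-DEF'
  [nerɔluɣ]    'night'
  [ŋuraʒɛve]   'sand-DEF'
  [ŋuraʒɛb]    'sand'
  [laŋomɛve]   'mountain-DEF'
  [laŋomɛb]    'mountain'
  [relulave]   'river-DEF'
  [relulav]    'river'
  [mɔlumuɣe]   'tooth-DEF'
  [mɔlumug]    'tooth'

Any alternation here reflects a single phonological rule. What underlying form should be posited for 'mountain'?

'mountain' shows [v] ~ [b] at the end of the stem ([laŋomɛve] vs [laŋomɛb]).
The stem 'river' ([relulave], [relulav]) shows [v] unchanged in both environments, so [v] cannot be basic with [b] derived in isolation.
So /b/ is underlying, and a rule of intervocalic spirantization — voiced stops become fricatives between vowels — gives [v].

/laŋomɛb/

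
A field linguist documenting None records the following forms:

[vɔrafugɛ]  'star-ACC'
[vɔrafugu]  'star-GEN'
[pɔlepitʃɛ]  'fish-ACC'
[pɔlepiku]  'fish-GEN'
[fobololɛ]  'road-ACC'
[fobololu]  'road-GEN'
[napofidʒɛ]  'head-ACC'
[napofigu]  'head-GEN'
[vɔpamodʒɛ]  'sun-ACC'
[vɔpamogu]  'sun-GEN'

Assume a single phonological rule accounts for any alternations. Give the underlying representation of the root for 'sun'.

'sun' shows [dʒ] ~ [g] at the end of the stem ([vɔpamodʒɛ] vs [vɔpamogu]).
Compare 'star', with invariant [g] in [vɔrafugɛ] and [vɔrafugu]: an analysis with underlying /g/ and a rule producing [dʒ] before the ACC suffix would wrongly predict alternation here too.
The underlying segment must be /dʒ/; palato-alveolar /tʃ/ and /dʒ/ become [k] and [g] when no front vowel follows, yielding [g] there.
The underlying form of 'sun' is therefore /vɔpamodʒ/.

/vɔpamodʒ/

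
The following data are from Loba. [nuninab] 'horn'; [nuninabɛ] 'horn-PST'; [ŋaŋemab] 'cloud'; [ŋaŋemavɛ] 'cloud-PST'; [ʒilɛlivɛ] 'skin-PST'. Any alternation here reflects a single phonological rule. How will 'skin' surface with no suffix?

The root 'cloud' surfaces as [ŋaŋemab] and [ŋaŋemavɛ], with a stem-final [b] ~ [v] alternation.
But 'horn' keeps [b] in both environments ([nuninab], [nuninabɛ]), so there is no rule changing /b/ to [v] before the PST suffix.
The underlying segment must be /v/; voiced fricatives become stops word-finally, yielding [b] there.
From [ʒilɛlivɛ] the stem 'skin' is /ʒilɛliv/; word-finally this yields [ʒilɛlib].

[ʒilɛlib]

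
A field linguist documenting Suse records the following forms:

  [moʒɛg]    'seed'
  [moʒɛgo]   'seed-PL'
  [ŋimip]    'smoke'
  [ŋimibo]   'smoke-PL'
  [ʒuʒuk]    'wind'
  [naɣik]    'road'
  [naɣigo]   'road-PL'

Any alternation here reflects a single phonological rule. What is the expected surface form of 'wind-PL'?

The root 'road' surfaces as [naɣik] and [naɣigo], with a stem-final [k] ~ [g] alternation.
If /g/ were underlying and a rule turned it into [k] in isolation, 'seed' would also alternate; but it has [g] in both [moʒɛg] and [moʒɛgo].
So /k/ is underlying, and a rule of intervocalic voicing — voiceless stops become voiced between vowels — gives [g].
The one attested form of 'wind', [ʒuʒuk], shows underlying /ʒuʒuk/. Applying the same rule between vowels gives [ʒuʒugo].

[ʒuʒugo]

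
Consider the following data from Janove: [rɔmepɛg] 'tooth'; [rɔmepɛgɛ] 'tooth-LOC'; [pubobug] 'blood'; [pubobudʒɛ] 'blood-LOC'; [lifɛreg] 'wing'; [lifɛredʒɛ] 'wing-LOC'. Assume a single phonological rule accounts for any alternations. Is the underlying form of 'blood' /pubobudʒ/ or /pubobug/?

The stem for 'blood' ends in [g] in [pubobug] but [dʒ] in [pubobudʒɛ].
The stem 'tooth' ([rɔmepɛg], [rɔmepɛgɛ]) shows [g] unchanged in both environments, so [g] cannot be basic with [dʒ] derived before the LOC suffix.
The underlying segment must be /dʒ/; palato-alveolar /dʒ/ becomes [g] when no front vowel follows, yielding [g] there.

/pubobudʒ/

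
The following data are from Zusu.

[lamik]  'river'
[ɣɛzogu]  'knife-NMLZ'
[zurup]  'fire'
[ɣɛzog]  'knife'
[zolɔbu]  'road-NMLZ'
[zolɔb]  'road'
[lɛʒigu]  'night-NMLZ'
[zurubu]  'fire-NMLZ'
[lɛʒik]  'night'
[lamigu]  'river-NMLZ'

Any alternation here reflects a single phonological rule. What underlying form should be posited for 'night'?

'night' shows [k] ~ [g] at the end of the stem ([lɛʒik] vs [lɛʒigu]).
If /g/ were underlying and a rule turned it into [k] in isolation, 'knife' would also alternate; but it has [g] in both [ɣɛzog] and [ɣɛzogu].
The alternation reflects intervocalic voicing: voiceless stops become voiced between vowels. /k/ is underlying.

/lɛʒik/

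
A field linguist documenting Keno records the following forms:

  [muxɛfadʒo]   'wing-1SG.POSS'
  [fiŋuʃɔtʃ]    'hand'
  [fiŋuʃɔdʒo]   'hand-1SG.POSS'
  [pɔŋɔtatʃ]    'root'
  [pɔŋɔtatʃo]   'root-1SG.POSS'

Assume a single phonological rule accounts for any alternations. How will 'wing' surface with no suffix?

[muxɛfatʃ]

The stem for 'hand' ends in [tʃ] in [fiŋuʃɔtʃ] but [dʒ] in [fiŋuʃɔdʒo].
But 'root' keeps [tʃ] in both environments ([pɔŋɔtatʃ], [pɔŋɔtatʃo]), so there is no rule changing /tʃ/ to [dʒ] before the 1SG.POSS suffix.
Therefore /dʒ/ is basic and [tʃ] is derived by word-final obstruent devoicing (voiced obstruents become voiceless word-finally).
From [muxɛfadʒo] the stem 'wing' is /muxɛfadʒ/; word-finally this yields [muxɛfatʃ].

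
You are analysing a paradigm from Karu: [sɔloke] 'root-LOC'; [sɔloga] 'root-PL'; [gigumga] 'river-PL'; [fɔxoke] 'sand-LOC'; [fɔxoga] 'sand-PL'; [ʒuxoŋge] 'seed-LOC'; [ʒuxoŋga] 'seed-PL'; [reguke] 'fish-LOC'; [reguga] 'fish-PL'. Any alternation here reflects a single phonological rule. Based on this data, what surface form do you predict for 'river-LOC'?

The LOC suffix surfaces as [-ge] and [-ke], depending on the final segment of the stem.
By contrast the PL suffix keeps its initial [g] throughout — that segment must be underlying.
The LOC suffix is therefore /-ke/ underlyingly, with post-nasal voicing: voiceless stops become voiced after a nasal.
After 'river', which ends in a nasal, the suffix surfaces as [-ge], giving [gigumge].

[gigumge]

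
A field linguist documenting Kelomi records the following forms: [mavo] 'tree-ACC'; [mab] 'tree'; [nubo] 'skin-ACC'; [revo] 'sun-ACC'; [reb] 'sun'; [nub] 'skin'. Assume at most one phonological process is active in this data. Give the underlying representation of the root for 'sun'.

/rev/

The stem for 'sun' ends in [v] in [revo] but [b] in [reb].
The stem 'skin' ([nubo], [nub]) shows [b] unchanged in both environments, so [b] cannot be basic with [v] derived before the ACC suffix.
The alternation reflects word-final hardening: voiced fricatives become stops word-finally. /v/ is underlying.
The underlying form of 'sun' is therefore /rev/.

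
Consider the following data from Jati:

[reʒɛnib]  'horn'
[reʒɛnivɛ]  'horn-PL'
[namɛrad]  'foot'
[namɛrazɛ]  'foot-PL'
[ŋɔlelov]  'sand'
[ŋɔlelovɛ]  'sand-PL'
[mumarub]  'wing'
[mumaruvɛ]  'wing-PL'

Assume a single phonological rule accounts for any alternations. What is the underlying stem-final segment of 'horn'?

In [reʒɛnib] and [reʒɛnivɛ] the final segment of 'horn' alternates: [b] ~ [v].
But 'sand' keeps [v] in both environments ([ŋɔlelov], [ŋɔlelovɛ]), so there is no rule changing /v/ to [b] in isolation.
The underlying segment must be /b/; voiced stops become fricatives between vowels, yielding [v] there.

/b/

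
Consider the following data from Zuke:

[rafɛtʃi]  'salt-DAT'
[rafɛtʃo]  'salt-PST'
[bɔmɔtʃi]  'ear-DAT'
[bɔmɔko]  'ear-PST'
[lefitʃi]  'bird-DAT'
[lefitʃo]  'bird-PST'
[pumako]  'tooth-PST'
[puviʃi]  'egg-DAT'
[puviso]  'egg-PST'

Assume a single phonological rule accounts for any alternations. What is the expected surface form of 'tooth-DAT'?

[pumatʃi]

The root 'ear' surfaces as [bɔmɔtʃi] and [bɔmɔko], with a stem-final [tʃ] ~ [k] alternation.
If /tʃ/ were underlying and a rule turned it into [k] before the PST suffix, 'bird' would also alternate; but it has [tʃ] in both [lefitʃi] and [lefitʃo].
The underlying segment must be /k/; /k/ and /s/ become palato-alveolar [tʃ] and [ʃ] before a front vowel, yielding [tʃ] there.
From [pumako] the stem 'tooth' is /pumak/; before a front vowel this yields [pumatʃi].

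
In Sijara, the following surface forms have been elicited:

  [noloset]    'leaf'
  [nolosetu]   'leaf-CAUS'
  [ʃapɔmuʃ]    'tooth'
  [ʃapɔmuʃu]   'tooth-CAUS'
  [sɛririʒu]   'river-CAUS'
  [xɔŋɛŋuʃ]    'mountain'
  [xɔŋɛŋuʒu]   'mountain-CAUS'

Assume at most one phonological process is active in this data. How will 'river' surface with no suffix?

'mountain' shows [ʃ] ~ [ʒ] at the end of the stem ([xɔŋɛŋuʃ] vs [xɔŋɛŋuʒu]).
The stem 'tooth' ([ʃapɔmuʃ], [ʃapɔmuʃu]) shows [ʃ] unchanged in both environments, so [ʃ] cannot be basic with [ʒ] derived before the CAUS suffix.
The alternation reflects word-final obstruent devoicing: voiced obstruents become voiceless word-finally. /ʒ/ is underlying.
From [sɛririʒu] the stem 'river' is /sɛririʒ/; word-finally this yields [sɛririʃ].

[sɛririʃ]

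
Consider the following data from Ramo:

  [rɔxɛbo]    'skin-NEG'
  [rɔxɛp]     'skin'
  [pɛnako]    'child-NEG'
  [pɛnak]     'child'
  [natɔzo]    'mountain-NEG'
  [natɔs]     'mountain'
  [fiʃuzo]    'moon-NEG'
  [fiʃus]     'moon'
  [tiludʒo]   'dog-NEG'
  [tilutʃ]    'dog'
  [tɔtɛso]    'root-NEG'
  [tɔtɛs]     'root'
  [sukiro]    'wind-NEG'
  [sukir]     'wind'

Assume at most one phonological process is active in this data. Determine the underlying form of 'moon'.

/fiʃuz/

The stem for 'moon' ends in [z] in [fiʃuzo] but [s] in [fiʃus].
Compare 'root', with invariant [s] in [tɔtɛso] and [tɔtɛs]: an analysis with underlying /s/ and a rule producing [z] before the NEG suffix would wrongly predict alternation here too.
The alternation reflects word-final obstruent devoicing: voiced obstruents become voiceless word-finally. /z/ is underlying.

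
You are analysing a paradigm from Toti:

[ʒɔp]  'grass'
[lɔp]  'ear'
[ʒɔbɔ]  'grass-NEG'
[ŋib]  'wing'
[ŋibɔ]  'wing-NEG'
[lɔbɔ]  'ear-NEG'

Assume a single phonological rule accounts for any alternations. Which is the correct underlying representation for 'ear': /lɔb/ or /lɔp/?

/lɔp/

In [lɔbɔ] and [lɔp] the final segment of 'ear' alternates: [b] ~ [p].
If /b/ were underlying and a rule turned it into [p] in isolation, 'wing' would also alternate; but it has [b] in both [ŋibɔ] and [ŋib].
The underlying segment must be /p/; voiceless stops become voiced between vowels, yielding [b] there.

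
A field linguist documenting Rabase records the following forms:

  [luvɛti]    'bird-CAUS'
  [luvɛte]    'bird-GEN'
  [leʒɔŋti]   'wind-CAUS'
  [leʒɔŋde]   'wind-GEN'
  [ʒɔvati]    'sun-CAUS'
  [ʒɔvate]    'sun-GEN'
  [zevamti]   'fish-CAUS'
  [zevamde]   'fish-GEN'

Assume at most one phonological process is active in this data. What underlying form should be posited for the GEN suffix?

/-de/

The GEN suffix surfaces as [-de] and [-te], depending on the final segment of the stem.
By contrast the CAUS suffix keeps its initial [t] throughout — that segment must be underlying.
So the underlying form is /-de/, and voiced stops become voiceless after a vowel.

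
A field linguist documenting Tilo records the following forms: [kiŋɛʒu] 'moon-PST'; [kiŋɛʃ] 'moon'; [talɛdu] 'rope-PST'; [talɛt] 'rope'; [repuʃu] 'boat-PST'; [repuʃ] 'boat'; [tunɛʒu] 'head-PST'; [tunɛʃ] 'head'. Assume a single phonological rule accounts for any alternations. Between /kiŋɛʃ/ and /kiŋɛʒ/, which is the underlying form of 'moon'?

In [kiŋɛʒu] and [kiŋɛʃ] the final segment of 'moon' alternates: [ʒ] ~ [ʃ].
If /ʃ/ were underlying and a rule turned it into [ʒ] before the PST suffix, 'boat' would also alternate; but it has [ʃ] in both [repuʃu] and [repuʃ].
The underlying segment must be /ʒ/; voiced obstruents become voiceless word-finally, yielding [ʃ] there.

/kiŋɛʒ/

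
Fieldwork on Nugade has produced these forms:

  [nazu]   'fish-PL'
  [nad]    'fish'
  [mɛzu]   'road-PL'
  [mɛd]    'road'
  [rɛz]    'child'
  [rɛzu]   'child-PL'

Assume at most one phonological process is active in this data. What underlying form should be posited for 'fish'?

The stem for 'fish' ends in [d] in [nad] but [z] in [nazu].
If /z/ were underlying and a rule turned it into [d] in isolation, 'child' would also alternate; but it has [z] in both [rɛz] and [rɛzu].
Therefore /d/ is basic and [z] is derived by intervocalic spirantization (voiced stops become fricatives between vowels).
The underlying form of 'fish' is therefore /nad/.

/nad/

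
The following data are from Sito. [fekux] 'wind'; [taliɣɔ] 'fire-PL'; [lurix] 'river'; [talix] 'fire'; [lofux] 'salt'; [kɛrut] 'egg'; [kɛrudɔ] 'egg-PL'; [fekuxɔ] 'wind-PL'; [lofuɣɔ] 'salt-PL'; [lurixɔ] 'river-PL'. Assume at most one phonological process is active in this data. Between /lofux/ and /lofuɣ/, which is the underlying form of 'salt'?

/lofuɣ/

In [lofux] and [lofuɣɔ] the final segment of 'salt' alternates: [x] ~ [ɣ].
But 'wind' keeps [x] in both environments ([fekux], [fekuxɔ]), so there is no rule changing /x/ to [ɣ] before the PL suffix.
So /ɣ/ is underlying, and a rule of word-final obstruent devoicing — voiced obstruents become voiceless word-finally — gives [x].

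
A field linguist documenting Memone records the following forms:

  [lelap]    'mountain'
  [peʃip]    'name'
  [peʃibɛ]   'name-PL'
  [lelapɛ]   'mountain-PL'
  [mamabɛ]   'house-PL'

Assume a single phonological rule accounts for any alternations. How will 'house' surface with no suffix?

[mamap]

The root 'name' surfaces as [peʃibɛ] and [peʃip], with a stem-final [b] ~ [p] alternation.
The stem 'mountain' ([lelapɛ], [lelap]) shows [p] unchanged in both environments, so [p] cannot be basic with [b] derived before the PL suffix.
The alternation reflects word-final obstruent devoicing: voiced obstruents become voiceless word-finally. /b/ is underlying.
The one attested form of 'house', [mamabɛ], shows underlying /mamab/. Applying the same rule word-finally gives [mamap].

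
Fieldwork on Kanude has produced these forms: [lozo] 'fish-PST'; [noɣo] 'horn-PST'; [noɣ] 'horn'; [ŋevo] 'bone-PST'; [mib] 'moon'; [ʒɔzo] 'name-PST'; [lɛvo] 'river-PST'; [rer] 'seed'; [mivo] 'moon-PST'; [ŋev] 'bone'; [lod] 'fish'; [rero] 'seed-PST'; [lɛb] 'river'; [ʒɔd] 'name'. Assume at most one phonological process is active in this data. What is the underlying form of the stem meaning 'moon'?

/mib/

The root 'moon' surfaces as [mib] and [mivo], with a stem-final [b] ~ [v] alternation.
Compare 'bone', with invariant [v] in [ŋev] and [ŋevo]: an analysis with underlying /v/ and a rule producing [b] in isolation would wrongly predict alternation here too.
The underlying segment must be /b/; voiced stops become fricatives between vowels, yielding [v] there.
The underlying form of 'moon' is therefore /mib/.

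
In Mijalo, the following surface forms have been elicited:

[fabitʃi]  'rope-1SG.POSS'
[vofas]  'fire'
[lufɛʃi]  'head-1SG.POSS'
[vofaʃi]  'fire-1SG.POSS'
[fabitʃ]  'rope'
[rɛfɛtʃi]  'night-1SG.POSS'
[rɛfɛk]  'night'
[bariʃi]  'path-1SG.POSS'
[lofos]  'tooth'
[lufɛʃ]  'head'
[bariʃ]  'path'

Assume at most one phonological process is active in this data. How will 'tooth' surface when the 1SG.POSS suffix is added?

In [vofas] and [vofaʃi] the final segment of 'fire' alternates: [s] ~ [ʃ].
But 'head' keeps [ʃ] in both environments ([lufɛʃ], [lufɛʃi]), so there is no rule changing /ʃ/ to [s] in isolation.
The underlying segment must be /s/; /k/ and /s/ become palato-alveolar [tʃ] and [ʃ] before a front vowel, yielding [ʃ] there.
The one attested form of 'tooth', [lofos], shows underlying /lofos/. Applying the same rule before a front vowel gives [lofoʃi].

[lofoʃi]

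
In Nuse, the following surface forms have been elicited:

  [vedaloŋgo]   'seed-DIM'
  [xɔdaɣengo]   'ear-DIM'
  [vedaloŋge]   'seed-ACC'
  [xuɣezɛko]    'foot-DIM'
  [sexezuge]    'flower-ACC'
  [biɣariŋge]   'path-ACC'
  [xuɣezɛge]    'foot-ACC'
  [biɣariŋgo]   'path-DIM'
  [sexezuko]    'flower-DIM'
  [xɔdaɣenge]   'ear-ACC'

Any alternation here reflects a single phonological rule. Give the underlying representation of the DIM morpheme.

The DIM suffix surfaces as [-go] and [-ko], depending on the final segment of the stem.
By contrast the ACC suffix keeps its initial [g] throughout — that segment must be underlying.
The DIM suffix is therefore /-ko/ underlyingly, with post-nasal voicing: voiceless stops become voiced after a nasal.

/-ko/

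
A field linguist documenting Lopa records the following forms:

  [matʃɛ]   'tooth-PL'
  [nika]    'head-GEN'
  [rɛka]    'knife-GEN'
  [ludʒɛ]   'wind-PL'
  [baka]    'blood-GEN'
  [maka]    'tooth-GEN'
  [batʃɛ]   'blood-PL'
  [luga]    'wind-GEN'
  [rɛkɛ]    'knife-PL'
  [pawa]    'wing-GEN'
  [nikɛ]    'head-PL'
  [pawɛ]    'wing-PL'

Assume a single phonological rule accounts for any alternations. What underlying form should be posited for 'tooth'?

/matʃ/

'tooth' shows [tʃ] ~ [k] at the end of the stem ([matʃɛ] vs [maka]).
But 'head' keeps [k] in both environments ([nikɛ], [nika]), so there is no rule changing /k/ to [tʃ] before the PL suffix.
So /tʃ/ is underlying, and a rule of depalatalization — palato-alveolar /tʃ/ and /dʒ/ become [k] and [g] when no front vowel follows — gives [k].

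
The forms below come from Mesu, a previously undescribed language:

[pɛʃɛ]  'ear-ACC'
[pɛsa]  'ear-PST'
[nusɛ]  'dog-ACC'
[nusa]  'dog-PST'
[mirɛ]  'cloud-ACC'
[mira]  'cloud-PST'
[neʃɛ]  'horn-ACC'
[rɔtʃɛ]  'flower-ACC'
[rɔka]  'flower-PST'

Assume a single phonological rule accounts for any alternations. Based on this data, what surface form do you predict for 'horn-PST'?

[nesa]

The stem for 'ear' ends in [ʃ] in [pɛʃɛ] but [s] in [pɛsa].
The stem 'dog' ([nusɛ], [nusa]) shows [s] unchanged in both environments, so [s] cannot be basic with [ʃ] derived before the ACC suffix.
The underlying segment must be /ʃ/; palato-alveolar /tʃ/ and /ʃ/ become [k] and [s] when no front vowel follows, yielding [s] there.
The one attested form of 'horn', [neʃɛ], shows underlying /neʃ/. Applying the same rule when no front vowel follows gives [nesa].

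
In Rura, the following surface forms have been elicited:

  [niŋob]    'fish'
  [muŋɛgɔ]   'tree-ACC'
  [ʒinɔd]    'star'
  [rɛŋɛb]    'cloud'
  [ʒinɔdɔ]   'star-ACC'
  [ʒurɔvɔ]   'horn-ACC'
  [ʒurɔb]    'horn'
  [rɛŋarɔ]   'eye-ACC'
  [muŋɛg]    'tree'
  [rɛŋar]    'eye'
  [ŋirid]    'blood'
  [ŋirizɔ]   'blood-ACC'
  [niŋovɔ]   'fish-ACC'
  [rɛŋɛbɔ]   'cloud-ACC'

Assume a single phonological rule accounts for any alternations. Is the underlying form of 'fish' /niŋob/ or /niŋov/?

In [niŋob] and [niŋovɔ] the final segment of 'fish' alternates: [b] ~ [v].
The stem 'cloud' ([rɛŋɛb], [rɛŋɛbɔ]) shows [b] unchanged in both environments, so [b] cannot be basic with [v] derived before the ACC suffix.
The underlying segment must be /v/; voiced fricatives become stops word-finally, yielding [b] there.

/niŋov/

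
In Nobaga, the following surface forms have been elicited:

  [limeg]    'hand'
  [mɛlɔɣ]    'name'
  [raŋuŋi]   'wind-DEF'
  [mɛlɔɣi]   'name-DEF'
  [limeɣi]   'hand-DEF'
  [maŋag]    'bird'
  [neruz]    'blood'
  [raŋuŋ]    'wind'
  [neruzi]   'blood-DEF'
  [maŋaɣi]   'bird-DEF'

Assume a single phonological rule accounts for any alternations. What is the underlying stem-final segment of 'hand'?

/g/

The stem for 'hand' ends in [g] in [limeg] but [ɣ] in [limeɣi].
The stem 'name' ([mɛlɔɣ], [mɛlɔɣi]) shows [ɣ] unchanged in both environments, so [ɣ] cannot be basic with [g] derived in isolation.
Therefore /g/ is basic and [ɣ] is derived by intervocalic spirantization (voiced stops become fricatives between vowels).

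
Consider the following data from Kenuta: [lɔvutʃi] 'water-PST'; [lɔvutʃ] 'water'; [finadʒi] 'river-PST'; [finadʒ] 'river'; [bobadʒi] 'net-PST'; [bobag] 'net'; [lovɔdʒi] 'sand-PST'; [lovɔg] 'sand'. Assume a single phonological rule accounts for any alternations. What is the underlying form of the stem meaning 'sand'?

/lovɔg/

In [lovɔdʒi] and [lovɔg] the final segment of 'sand' alternates: [dʒ] ~ [g].
The stem 'river' ([finadʒi], [finadʒ]) shows [dʒ] unchanged in both environments, so [dʒ] cannot be basic with [g] derived in isolation.
So /g/ is underlying, and a rule of palatalization before a front vowel — /g/ becomes palato-alveolar [dʒ] before a front vowel — gives [dʒ].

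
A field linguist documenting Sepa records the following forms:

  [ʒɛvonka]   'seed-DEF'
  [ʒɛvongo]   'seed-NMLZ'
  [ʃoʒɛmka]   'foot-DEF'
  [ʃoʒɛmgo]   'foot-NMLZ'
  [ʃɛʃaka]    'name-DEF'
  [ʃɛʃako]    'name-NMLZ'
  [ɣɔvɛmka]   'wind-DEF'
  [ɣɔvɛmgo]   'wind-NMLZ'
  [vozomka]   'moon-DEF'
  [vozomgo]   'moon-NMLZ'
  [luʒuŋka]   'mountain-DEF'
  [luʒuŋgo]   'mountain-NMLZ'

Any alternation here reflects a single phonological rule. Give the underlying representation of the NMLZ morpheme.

/-go/

The NMLZ morpheme has two allomorphs, [-go] and [-ko].
The DEF suffix, which begins with [k], is invariant after every stem; so [k] is not altered by any rule here.
The NMLZ suffix is therefore /-go/ underlyingly, with post-vocalic devoicing: voiced stops become voiceless after a vowel.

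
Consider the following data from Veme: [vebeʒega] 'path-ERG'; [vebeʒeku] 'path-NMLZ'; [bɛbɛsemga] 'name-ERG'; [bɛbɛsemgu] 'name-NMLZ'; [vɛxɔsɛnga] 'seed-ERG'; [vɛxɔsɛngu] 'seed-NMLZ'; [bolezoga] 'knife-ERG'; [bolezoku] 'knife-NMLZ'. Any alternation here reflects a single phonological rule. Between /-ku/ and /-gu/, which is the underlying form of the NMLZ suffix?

The NMLZ morpheme has two allomorphs, [-gu] and [-ku].
By contrast the ERG suffix keeps its initial [g] throughout — that segment must be underlying.
The NMLZ suffix is therefore /-ku/ underlyingly, with post-nasal voicing: voiceless stops become voiced after a nasal.

/-ku/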